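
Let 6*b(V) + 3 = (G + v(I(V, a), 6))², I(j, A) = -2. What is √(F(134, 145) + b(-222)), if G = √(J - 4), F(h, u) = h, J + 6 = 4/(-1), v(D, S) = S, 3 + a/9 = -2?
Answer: √(4938 + 72*I*√14)/6 ≈ 11.716 + 0.31936*I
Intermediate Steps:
a = -45 (a = -27 + 9*(-2) = -27 - 18 = -45)
J = -10 (J = -6 + 4/(-1) = -6 + 4*(-1) = -6 - 4 = -10)
G = I*√14 (G = √(-10 - 4) = √(-14) = I*√14 ≈ 3.7417*I)
b(V) = -½ + (6 + I*√14)²/6 (b(V) = -½ + (I*√14 + 6)²/6 = -½ + (6 + I*√14)²/6)
√(F(134, 145) + b(-222)) = √(134 + (19/6 + 2*I*√14)) = √(823/6 + 2*I*√14)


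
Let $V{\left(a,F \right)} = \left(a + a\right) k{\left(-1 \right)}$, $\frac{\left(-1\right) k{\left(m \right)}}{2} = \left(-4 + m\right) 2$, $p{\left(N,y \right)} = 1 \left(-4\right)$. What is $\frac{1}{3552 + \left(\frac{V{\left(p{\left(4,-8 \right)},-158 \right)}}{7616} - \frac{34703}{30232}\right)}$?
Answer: $\frac{3597608}{12774498379} \approx 0.00028162$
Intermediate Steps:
$p{\left(N,y \right)} = -4$
$k{\left(m \right)} = 16 - 4 m$ ($k{\left(m \right)} = - 2 \left(-4 + m\right) 2 = - 2 \left(-8 + 2 m\right) = 16 - 4 m$)
$V{\left(a,F \right)} = 40 a$ ($V{\left(a,F \right)} = \left(a + a\right) \left(16 - -4\right) = 2 a \left(16 + 4\right) = 2 a 20 = 40 a$)
$\frac{1}{3552 + \left(\frac{V{\left(p{\left(4,-8 \right)},-158 \right)}}{7616} - \frac{34703}{30232}\right)} = \frac{1}{3552 - \left(\frac{34703}{30232} - \frac{40 \left(-4\right)}{7616}\right)} = \frac{1}{3552 - \frac{4205237}{3597608}} = \frac{1}{\frac{12774498379}{3597608}} = \frac{3597608}{12774498379}$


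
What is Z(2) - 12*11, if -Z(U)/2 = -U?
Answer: -128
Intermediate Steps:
Z(U) = 2*U (Z(U) = -(-2)*U = 2*U)
Z(2) - 12*11 = 2*2 - 12*11 = 4 - 132 = -128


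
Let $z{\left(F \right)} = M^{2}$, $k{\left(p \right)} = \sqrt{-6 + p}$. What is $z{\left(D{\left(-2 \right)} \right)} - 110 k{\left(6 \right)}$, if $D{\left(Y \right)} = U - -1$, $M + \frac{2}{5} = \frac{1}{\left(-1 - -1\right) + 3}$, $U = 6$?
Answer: $\frac{1}{225} \approx 0.0044444$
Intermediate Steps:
$M = - \frac{1}{15}$ ($M = - \frac{2}{5} + \frac{1}{\left(-1 - -1\right) + 3} = - \frac{2}{5} + \frac{1}{\left(-1 + 1\right) + 3} = - \frac{2}{5} + \frac{1}{0 + 3} = - \frac{2}{5} + \frac{1}{3} = - \frac{1}{15} \approx -0.066667$)
$D{\left(Y \right)} = 7$ ($D{\left(Y \right)} = 6 - -1 = 6 + 1 = 7$)
$z{\left(F \right)} = \frac{1}{225}$ ($z{\left(F \right)} = \left(- \frac{1}{15}\right)^{2} = \frac{1}{225}$)
$z{\left(D{\left(-2 \right)} \right)} - 110 k{\left(6 \right)} = \frac{1}{225} - 110 \sqrt{-6 + 6} = \frac{1}{225} - 110 \sqrt{0} = \frac{1}{225} - 0 = \frac{1}{225} + 0 = \frac{1}{225}$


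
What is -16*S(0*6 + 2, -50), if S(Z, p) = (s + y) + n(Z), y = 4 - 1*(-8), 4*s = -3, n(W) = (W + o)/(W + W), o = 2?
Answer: -196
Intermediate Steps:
n(W) = (2 + W)/(2*W) (n(W) = (W + 2)/(W + W) = (2 + W)/((2*W)) = (2 + W)*(1/(2*W)) = (2 + W)/(2*W))
s = -3/4 (s = (1/4)*(-3) = -3/4 ≈ -0.75000)
y = 12 (y = 4 + 8 = 12)
S(Z, p) = 45/4 + (2 + Z)/(2*Z) (S(Z, p) = (-3/4 + 12) + (2 + Z)/(2*Z) = 45/4 + (2 + Z)/(2*Z))
-16*S(0*6 + 2, -50) = -16*(47/4 + 1/(0*6 + 2)) = -16*(47/4 + 1/(0 + 2)) = -16*(47/4 + 1/2) = -16*49/4 = -196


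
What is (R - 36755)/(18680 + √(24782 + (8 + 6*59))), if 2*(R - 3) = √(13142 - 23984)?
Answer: -85815920/43614657 + 9188*√6286/43614657 - I*√17038203/174458628 + 2335*I*√10842/87229314 ≈ -1.9509 + 0.0027636*I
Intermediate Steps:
R = 3 + I*√10842/2 (R = 3 + √(13142 - 23984)/2 = 3 + √(-10842)/2 = 3 + (I*√10842)/2 = 3 + I*√10842/2 ≈ 3.0 + 52.062*I)
(R - 36755)/(18680 + √(24782 + (8 + 6*59))) = ((3 + I*√10842/2) - 36755)/(18680 + √(24782 + (8 + 6*59))) = (-36752 + I*√10842/2)/(18680 + √(24782 + (8 + 354))) = (-36752 + I*√10842/2)/(18680 + √(24782 + 362)) = (-36752 + I*√10842/2)/(18680 + √25144) = (-36752 + I*√10842/2)/(18680 + 2*√6286)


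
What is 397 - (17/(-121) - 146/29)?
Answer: 1411232/3509 ≈ 402.17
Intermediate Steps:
397 - (17/(-121) - 146/29) = 397 - (17*(-1/121) - 146*1/29) = 397 - (-17/121 - 146/29) = 397 - 1*(-18159/3509) = 397 + 18159/3509 = 1411232/3509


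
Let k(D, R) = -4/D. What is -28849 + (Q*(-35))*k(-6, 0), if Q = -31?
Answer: -84377/3 ≈ -28126.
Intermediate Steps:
-28849 + (Q*(-35))*k(-6, 0) = -28849 + (-31*(-35))*(-4/(-6)) = -28849 + 1085*(-4*(-⅙)) = -28849 + 1085*(⅔) = -28849 + 2170/3 = -84377/3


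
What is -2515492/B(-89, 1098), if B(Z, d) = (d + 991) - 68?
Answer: -2515492/2021 ≈ -1244.7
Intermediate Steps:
B(Z, d) = 923 + d (B(Z, d) = (991 + d) - 68 = 923 + d)
-2515492/B(-89, 1098) = -2515492/(923 + 1098) = -2515492/2021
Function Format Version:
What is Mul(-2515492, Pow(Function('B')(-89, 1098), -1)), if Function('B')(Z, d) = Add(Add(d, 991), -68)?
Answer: Rational(-2515492, 2021) ≈ -1244.7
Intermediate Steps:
Function('B')(Z, d) = Add(923, d) (Function('B')(Z, d) = Add(Add(991, d), -68) = Add(923, d))
Mul(-2515492, Pow(Function('B')(-89, 1098), -1)) = Mul(-2515492, Pow(Add(923, 1098), -1)) = Mul(-2515492, Pow(2021, -1)) = Mul(-2515492, Rational(1, 2021)) = Rational(-2515492, 2021)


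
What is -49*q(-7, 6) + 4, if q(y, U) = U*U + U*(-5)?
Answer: -290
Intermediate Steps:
q(y, U) = U² - 5*U
-49*q(-7, 6) + 4 = -294*(-5 + 6) + 4 = -294 + 4 = -290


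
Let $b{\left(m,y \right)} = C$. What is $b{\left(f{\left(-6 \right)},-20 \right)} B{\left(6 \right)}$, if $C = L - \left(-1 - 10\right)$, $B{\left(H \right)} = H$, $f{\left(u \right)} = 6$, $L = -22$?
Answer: $-66$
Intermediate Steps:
$C = -11$ ($C = -22 - \left(-1 - 10\right) = -22 - -11 = -22 + 11 = -11$)
$b{\left(m,y \right)} = -11$
$b{\left(f{\left(-6 \right)},-20 \right)} B{\left(6 \right)} = \left(-11\right) 6 = -66$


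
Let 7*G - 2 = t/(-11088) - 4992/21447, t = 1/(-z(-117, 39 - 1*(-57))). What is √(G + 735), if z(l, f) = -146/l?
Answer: √75986113629925346430/321476232 ≈ 27.116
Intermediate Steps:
t = -117/146 (t = 1/(-(-146)/(-117)) = 1/(-(-146)*(-1)/117) = 1/(-1*146/117) = 1/(-146/117) = -117/146 ≈ -0.80137)
G = 2272595785/9001334496 (G = 2/7 + (-117/146/(-11088) - 4992/21447)/7 = 2/7 + (-117/146*(-1/11088) - 4992*1/21447)/7 = 2/7 + (13/179872 - 1664/7149)/7 = 2/7 + (⅐)*(-299214071/1285904928) = 2/7 - 299214071/9001334496 = 2272595785/9001334496 ≈ 0.25247)
√(G + 735) = √(2272595785/9001334496 + 735) = √(6618253450345/9001334496) = √75986113629925346430/321476232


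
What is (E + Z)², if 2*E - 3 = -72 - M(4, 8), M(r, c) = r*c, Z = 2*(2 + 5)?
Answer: 5329/4 ≈ 1332.3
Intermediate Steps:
Z = 14 (Z = 2*7 = 14)
M(r, c) = c*r
E = -101/2 (E = 3/2 + (-72 - 8*4)/2 = 3/2 + (-72 - 1*32)/2 = 3/2 + (-72 - 32)/2 = 3/2 + (½)*(-104) = 3/2 - 52 = -101/2 ≈ -50.500)
(E + Z)² = (-101/2 + 14)² = (-73/2)² = 5329/4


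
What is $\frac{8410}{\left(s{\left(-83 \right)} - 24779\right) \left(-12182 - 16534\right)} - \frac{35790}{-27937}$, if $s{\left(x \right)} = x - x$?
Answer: $\frac{12733372081865}{9939338752434} \approx 1.2811$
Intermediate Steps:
$s{\left(x \right)} = 0$
$\frac{8410}{\left(s{\left(-83 \right)} - 24779\right) \left(-12182 - 16534\right)} - \frac{35790}{-27937} = \frac{8410}{\left(0 - 24779\right) \left(-12182 - 16534\right)} - \frac{35790}{-27937} = \frac{8410}{\left(-24779\right) \left(-28716\right)} - - \frac{35790}{27937} = \frac{8410}{711553764} + \frac{35790}{27937} = 8410 \cdot \frac{1}{711553764} + \frac{35790}{27937} = \frac{4205}{355776882} + \frac{35790}{27937} = \frac{12733372081865}{9939338752434}$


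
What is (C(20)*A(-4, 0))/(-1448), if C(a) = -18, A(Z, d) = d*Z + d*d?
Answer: 0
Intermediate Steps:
A(Z, d) = d² + Z*d (A(Z, d) = Z*d + d² = d² + Z*d)
(C(20)*A(-4, 0))/(-1448) = -0*(-4 + 0)/(-1448) = -0*(-4)*(-1/1448) = -18*0*(-1/1448) = 0*(-1/1448) = 0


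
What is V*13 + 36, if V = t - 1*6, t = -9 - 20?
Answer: -419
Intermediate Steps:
t = -29
V = -35 (V = -29 - 1*6 = -29 - 6 = -35)
V*13 + 36 = -35*13 + 36 = -455 + 36 = -419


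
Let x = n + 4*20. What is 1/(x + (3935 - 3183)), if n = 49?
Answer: 1/881 ≈ 0.0011351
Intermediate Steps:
x = 129 (x = 49 + 4*20 = 49 + 80 = 129)
1/(x + (3935 - 3183)) = 1/(129 + (3935 - 3183)) = 1/(129 + 752) = 1/881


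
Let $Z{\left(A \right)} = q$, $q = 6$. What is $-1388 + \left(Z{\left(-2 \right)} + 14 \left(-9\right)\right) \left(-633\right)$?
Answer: $74572$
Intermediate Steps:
$Z{\left(A \right)} = 6$
$-1388 + \left(Z{\left(-2 \right)} + 14 \left(-9\right)\right) \left(-633\right) = -1388 + \left(6 + 14 \left(-9\right)\right) \left(-633\right) = -1388 + \left(6 - 126\right) \left(-633\right) = -1388 - -75960 = -1388 + 75960 = 74572$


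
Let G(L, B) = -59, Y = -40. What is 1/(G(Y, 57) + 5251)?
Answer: 1/5192 ≈ 0.00019260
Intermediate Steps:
1/(G(Y, 57) + 5251) = 1/(-59 + 5251) = 1/5192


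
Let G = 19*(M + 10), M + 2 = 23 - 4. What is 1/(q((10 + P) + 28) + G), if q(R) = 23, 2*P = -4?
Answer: 1/536 ≈ 0.0018657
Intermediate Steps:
P = -2 (P = (½)*(-4) = -2)
M = 17 (M = -2 + (23 - 4) = -2 + 19 = 17)
G = 513 (G = 19*(17 + 10) = 19*27 = 513)
1/(q((10 + P) + 28) + G) = 1/(23 + 513) = 1/536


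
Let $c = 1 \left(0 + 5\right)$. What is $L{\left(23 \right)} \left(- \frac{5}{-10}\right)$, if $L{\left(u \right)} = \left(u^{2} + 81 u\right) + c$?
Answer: $\frac{2397}{2} \approx 1198.5$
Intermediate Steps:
$c = 5$ ($c = 1 \cdot 5 = 5$)
$L{\left(u \right)} = 5 + u^{2} + 81 u$ ($L{\left(u \right)} = \left(u^{2} + 81 u\right) + 5 = 5 + u^{2} + 81 u$)
$L{\left(23 \right)} \left(- \frac{5}{-10}\right) = \left(5 + 23^{2} + 81 \cdot 23\right) \left(- \frac{5}{-10}\right) = \left(5 + 529 + 1863\right) \left(\left(-5\right) \left(- \frac{1}{10}\right)\right) = 2397 \cdot \frac{1}{2} = \frac{2397}{2}$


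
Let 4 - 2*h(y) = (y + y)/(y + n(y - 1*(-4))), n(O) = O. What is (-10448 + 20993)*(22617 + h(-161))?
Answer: 25282273715/106 ≈ 2.3851e+8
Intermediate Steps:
h(y) = 2 - y/(4 + 2*y) (h(y) = 2 - (y + y)/(2*(y + (y - 1*(-4)))) = 2 - 2*y/(2*(y + (y + 4))) = 2 - 2*y/(2*(y + (4 + y))) = 2 - 2*y/(2*(4 + 2*y)) = 2 - y/(4 + 2*y))
(-10448 + 20993)*(22617 + h(-161)) = (-10448 + 20993)*(22617 + (8 + 3*(-161))/(2*(2 - 161))) = 10545*(22617 + (½)*(8 - 483)/(-159)) = 10545*(22617 + (½)*(-1/159)*(-475)) = 10545*(22617 + 475/318) = 10545*(7192681/318) = 25282273715/106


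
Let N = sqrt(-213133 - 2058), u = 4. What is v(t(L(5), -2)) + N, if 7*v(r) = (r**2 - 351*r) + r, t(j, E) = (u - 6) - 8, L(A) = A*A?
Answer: 3600/7 + I*sqrt(215191) ≈ 514.29 + 463.89*I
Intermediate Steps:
L(A) = A**2
t(j, E) = -10 (t(j, E) = (4 - 6) - 8 = -2 - 8 = -10)
N = I*sqrt(215191) (N = sqrt(-215191) = I*sqrt(215191) ≈ 463.89*I)
v(r) = -50*r + r**2/7 (v(r) = ((r**2 - 351*r) + r)/7 = (r**2 - 350*r)/7 = -50*r + r**2/7)
v(t(L(5), -2)) + N = (1/7)*(-10)*(-350 - 10) + I*sqrt(215191) = (1/7)*(-10)*(-360) + I*sqrt(215191) = 3600/7 + I*sqrt(215191)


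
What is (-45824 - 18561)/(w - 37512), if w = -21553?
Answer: 12877/11813 ≈ 1.0901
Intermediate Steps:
(-45824 - 18561)/(w - 37512) = (-45824 - 18561)/(-21553 - 37512) = -64385/(-59065) = -64385*(-1/59065) = 12877/11813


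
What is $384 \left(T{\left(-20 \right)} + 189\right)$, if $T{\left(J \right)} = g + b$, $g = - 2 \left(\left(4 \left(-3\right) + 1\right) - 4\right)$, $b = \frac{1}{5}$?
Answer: $\frac{420864}{5} \approx 84173.0$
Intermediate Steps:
$b = \frac{1}{5} \approx 0.2$
$g = 30$ ($g = - 2 \left(\left(-12 + 1\right) - 4\right) = - 2 \left(-11 - 4\right) = \left(-2\right) \left(-15\right) = 30$)
$T{\left(J \right)} = \frac{151}{5}$ ($T{\left(J \right)} = 30 + \frac{1}{5} = \frac{151}{5}$)
$384 \left(T{\left(-20 \right)} + 189\right) = 384 \left(\frac{151}{5} + 189\right) = 384 \cdot \frac{1096}{5} = \frac{420864}{5}$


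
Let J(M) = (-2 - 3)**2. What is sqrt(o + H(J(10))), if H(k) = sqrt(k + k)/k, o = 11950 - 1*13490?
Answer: sqrt(-38500 + 5*sqrt(2))/5 ≈ 39.239*I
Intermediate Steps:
J(M) = 25 (J(M) = (-5)**2 = 25)
o = -1540 (o = 11950 - 13490 = -1540)
H(k) = sqrt(2)/sqrt(k) (H(k) = sqrt(2*k)/k = (sqrt(2)*sqrt(k))/k = sqrt(2)/sqrt(k))
sqrt(o + H(J(10))) = sqrt(-1540 + sqrt(2)/sqrt(25)) = sqrt(-1540 + sqrt(2)*(1/5)) = sqrt(-1540 + sqrt(2)/5)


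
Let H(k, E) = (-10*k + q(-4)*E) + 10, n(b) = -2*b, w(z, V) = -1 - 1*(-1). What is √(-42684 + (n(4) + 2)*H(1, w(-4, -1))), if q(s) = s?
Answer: 2*I*√10671 ≈ 206.6*I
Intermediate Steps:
w(z, V) = 0 (w(z, V) = -1 + 1 = 0)
H(k, E) = 10 - 10*k - 4*E (H(k, E) = (-10*k - 4*E) + 10 = 10 - 10*k - 4*E)
√(-42684 + (n(4) + 2)*H(1, w(-4, -1))) = √(-42684 + (-2*4 + 2)*(10 - 10*1 - 4*0)) = √(-42684 + (-8 + 2)*(10 - 10 + 0)) = √(-42684 - 6*0) = √(-42684 + 0) = √(-42684) = 2*I*√10671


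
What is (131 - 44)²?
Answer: 7569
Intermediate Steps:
(131 - 44)² = 87² = 7569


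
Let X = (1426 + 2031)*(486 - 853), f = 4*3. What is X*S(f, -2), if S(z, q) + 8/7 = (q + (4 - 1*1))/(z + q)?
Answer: 92616487/70 ≈ 1.3231e+6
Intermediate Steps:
f = 12
S(z, q) = -8/7 + (3 + q)/(q + z) (S(z, q) = -8/7 + (q + (4 - 1*1))/(z + q) = -8/7 + (q + (4 - 1))/(q + z) = -8/7 + (q + 3)/(q + z) = -8/7 + (3 + q)/(q + z))
X = -1268719 (X = 3457*(-367) = -1268719)
X*S(f, -2) = -1268719*(21 - 1*(-2) - 8*12)/(7*(-2 + 12)) = -1268719*(21 + 2 - 96)/(7*10) = -1268719*(-73)/(7*10) = -1268719*(-73/70) = 92616487/70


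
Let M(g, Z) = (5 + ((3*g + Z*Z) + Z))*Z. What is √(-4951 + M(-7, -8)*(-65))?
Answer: 3*√1761 ≈ 125.89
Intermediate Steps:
M(g, Z) = Z*(5 + Z + Z² + 3*g) (M(g, Z) = (5 + ((3*g + Z²) + Z))*Z = (5 + ((Z² + 3*g) + Z))*Z = (5 + (Z + Z² + 3*g))*Z = (5 + Z + Z² + 3*g)*Z = Z*(5 + Z + Z² + 3*g))
√(-4951 + M(-7, -8)*(-65)) = √(-4951 - 8*(5 - 8 + (-8)² + 3*(-7))*(-65)) = √(-4951 - 8*(5 - 8 + 64 - 21)*(-65)) = √(-4951 - 8*40*(-65)) = √(-4951 - 320*(-65)) = √(-4951 + 20800) = √15849 = 3*√1761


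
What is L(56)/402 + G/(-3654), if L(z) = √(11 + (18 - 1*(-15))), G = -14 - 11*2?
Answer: 2/203 + √11/201 ≈ 0.026353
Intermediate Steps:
G = -36 (G = -14 - 22 = -36)
L(z) = 2*√11 (L(z) = √(11 + (18 + 15)) = √(11 + 33) = √44 = 2*√11)
L(56)/402 + G/(-3654) = (2*√11)/402 - 36/(-3654) = (2*√11)*(1/402) - 36*(-1/3654) = √11/201 + 2/203 = 2/203 + √11/201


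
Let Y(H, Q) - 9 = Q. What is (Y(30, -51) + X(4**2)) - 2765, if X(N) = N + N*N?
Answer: -2535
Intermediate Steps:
Y(H, Q) = 9 + Q
X(N) = N + N**2
(Y(30, -51) + X(4**2)) - 2765 = ((9 - 51) + 4**2*(1 + 4**2)) - 2765 = (-42 + 16*(1 + 16)) - 2765 = (-42 + 16*17) - 2765 = (-42 + 272) - 2765 = 230 - 2765 = -2535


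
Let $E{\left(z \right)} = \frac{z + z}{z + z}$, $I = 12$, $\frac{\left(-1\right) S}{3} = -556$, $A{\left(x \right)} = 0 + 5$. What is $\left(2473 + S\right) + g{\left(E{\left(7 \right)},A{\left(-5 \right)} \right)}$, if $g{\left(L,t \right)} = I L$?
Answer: $4153$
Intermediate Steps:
$A{\left(x \right)} = 5$
$S = 1668$ ($S = \left(-3\right) \left(-556\right) = 1668$)
$E{\left(z \right)} = 1$ ($E{\left(z \right)} = \frac{2 z}{2 z} = 2 z \frac{1}{2 z} = 1$)
$g{\left(L,t \right)} = 12 L$
$\left(2473 + S\right) + g{\left(E{\left(7 \right)},A{\left(-5 \right)} \right)} = \left(2473 + 1668\right) + 12 \cdot 1 = 4141 + 12 = 4153$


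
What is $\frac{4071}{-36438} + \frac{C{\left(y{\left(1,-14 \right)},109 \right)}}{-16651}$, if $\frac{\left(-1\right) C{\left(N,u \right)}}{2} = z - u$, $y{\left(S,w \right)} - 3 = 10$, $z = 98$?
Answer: $- \frac{22862619}{202243046} \approx -0.11305$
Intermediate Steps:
$y{\left(S,w \right)} = 13$ ($y{\left(S,w \right)} = 3 + 10 = 13$)
$C{\left(N,u \right)} = -196 + 2 u$ ($C{\left(N,u \right)} = - 2 \left(98 - u\right) = -196 + 2 u$)
$\frac{4071}{-36438} + \frac{C{\left(y{\left(1,-14 \right)},109 \right)}}{-16651} = \frac{4071}{-36438} + \frac{-196 + 2 \cdot 109}{-16651} = 4071 \left(- \frac{1}{36438}\right) + \left(-196 + 218\right) \left(- \frac{1}{16651}\right) = - \frac{1357}{12146} + 22 \left(- \frac{1}{16651}\right) = - \frac{1357}{12146} - \frac{22}{16651} = - \frac{22862619}{202243046}$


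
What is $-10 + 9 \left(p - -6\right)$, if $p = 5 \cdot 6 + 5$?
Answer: $359$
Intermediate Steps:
$p = 35$ ($p = 30 + 5 = 35$)
$-10 + 9 \left(p - -6\right) = -10 + 9 \left(35 - -6\right) = -10 + 9 \left(35 + 6\right) = -10 + 9 \cdot 41 = -10 + 369 = 359$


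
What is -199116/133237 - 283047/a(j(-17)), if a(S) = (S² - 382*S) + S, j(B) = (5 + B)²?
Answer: 10305634097/1515704112 ≈ 6.7992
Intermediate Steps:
a(S) = S² - 381*S
-199116/133237 - 283047/a(j(-17)) = -199116/133237 - 283047*1/((-381 + (5 - 17)²)*(5 - 17)²) = -199116*1/133237 - 283047*1/(144*(-381 + (-12)²)) = -199116/133237 - 283047*1/(144*(-381 + 144)) = -199116/133237 - 283047/(144*(-237)) = -199116/133237 - 283047/(-34128) = -199116/133237 - 283047*(-1/34128) = -199116/133237 + 94349/11376 = 10305634097/1515704112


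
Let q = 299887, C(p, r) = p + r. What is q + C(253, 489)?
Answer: 300629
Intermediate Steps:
q + C(253, 489) = 299887 + (253 + 489) = 299887 + 742 = 300629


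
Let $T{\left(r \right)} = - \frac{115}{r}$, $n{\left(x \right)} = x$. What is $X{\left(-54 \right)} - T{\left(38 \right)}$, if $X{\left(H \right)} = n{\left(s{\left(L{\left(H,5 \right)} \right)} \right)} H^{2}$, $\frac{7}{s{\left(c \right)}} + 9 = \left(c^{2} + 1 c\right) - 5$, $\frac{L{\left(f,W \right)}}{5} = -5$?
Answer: $\frac{421523}{11134} \approx 37.859$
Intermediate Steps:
$L{\left(f,W \right)} = -25$ ($L{\left(f,W \right)} = 5 \left(-5\right) = -25$)
$s{\left(c \right)} = \frac{7}{-14 + c + c^{2}}$ ($s{\left(c \right)} = \frac{7}{-9 - \left(5 - c - c^{2}\right)} = \frac{7}{-9 + \left(-5 + c + c^{2}\right)} = \frac{7}{-14 + c + c^{2}}$)
$X{\left(H \right)} = \frac{7 H^{2}}{586}$ ($X{\left(H \right)} = \frac{7}{-14 - 25 + \left(-25\right)^{2}} H^{2} = \frac{7}{-14 - 25 + 625} H^{2} = \frac{7}{586} H^{2} = 7 \cdot \frac{1}{586} H^{2} = \frac{7 H^{2}}{586}$)
$X{\left(-54 \right)} - T{\left(38 \right)} = \frac{7 \left(-54\right)^{2}}{586} - - \frac{115}{38} = \frac{7}{586} \cdot 2916 - \left(-115\right) \frac{1}{38} = \frac{10206}{293} - - \frac{115}{38} = \frac{10206}{293} + \frac{115}{38} = \frac{421523}{11134}$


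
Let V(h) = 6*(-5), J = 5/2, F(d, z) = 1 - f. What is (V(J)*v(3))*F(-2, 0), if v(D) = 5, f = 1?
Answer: 0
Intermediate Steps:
F(d, z) = 0 (F(d, z) = 1 - 1*1 = 1 - 1 = 0)
J = 5/2 (J = 5*(½) = 5/2 ≈ 2.5000)
V(h) = -30
(V(J)*v(3))*F(-2, 0) = -30*5*0 = -150*0 = 0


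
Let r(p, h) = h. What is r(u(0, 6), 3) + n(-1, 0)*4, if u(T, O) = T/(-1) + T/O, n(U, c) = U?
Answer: -1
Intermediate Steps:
u(T, O) = -T + T/O (u(T, O) = T*(-1) + T/O = -T + T/O)
r(u(0, 6), 3) + n(-1, 0)*4 = 3 - 1*4 = 3 - 4 = -1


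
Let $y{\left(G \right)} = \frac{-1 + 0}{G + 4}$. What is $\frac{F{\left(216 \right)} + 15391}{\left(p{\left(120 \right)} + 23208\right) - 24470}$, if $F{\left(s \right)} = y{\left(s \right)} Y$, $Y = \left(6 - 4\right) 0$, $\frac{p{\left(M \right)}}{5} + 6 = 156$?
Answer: $- \frac{15391}{512} \approx -30.061$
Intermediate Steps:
$p{\left(M \right)} = 750$ ($p{\left(M \right)} = -30 + 5 \cdot 156 = -30 + 780 = 750$)
$Y = 0$ ($Y = 2 \cdot 0 = 0$)
$y{\left(G \right)} = - \frac{1}{4 + G}$
$F{\left(s \right)} = 0$ ($F{\left(s \right)} = - \frac{1}{4 + s} 0 = 0$)
$\frac{F{\left(216 \right)} + 15391}{\left(p{\left(120 \right)} + 23208\right) - 24470} = \frac{0 + 15391}{\left(750 + 23208\right) - 24470} = \frac{15391}{23958 - 24470} = \frac{15391}{-512} = 15391 \left(- \frac{1}{512}\right) = - \frac{15391}{512}$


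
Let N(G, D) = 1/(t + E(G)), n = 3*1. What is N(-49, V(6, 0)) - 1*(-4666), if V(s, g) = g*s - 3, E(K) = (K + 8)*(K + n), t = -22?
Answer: 8697425/1864 ≈ 4666.0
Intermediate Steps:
n = 3
E(K) = (3 + K)*(8 + K) (E(K) = (K + 8)*(K + 3) = (8 + K)*(3 + K) = (3 + K)*(8 + K))
V(s, g) = -3 + g*s
N(G, D) = 1/(2 + G**2 + 11*G) (N(G, D) = 1/(-22 + (24 + G**2 + 11*G)) = 1/(2 + G**2 + 11*G))
N(-49, V(6, 0)) - 1*(-4666) = 1/(2 + (-49)**2 + 11*(-49)) - 1*(-4666) = 1/(2 + 2401 - 539) + 4666 = 1/1864 + 4666 = 8697425/1864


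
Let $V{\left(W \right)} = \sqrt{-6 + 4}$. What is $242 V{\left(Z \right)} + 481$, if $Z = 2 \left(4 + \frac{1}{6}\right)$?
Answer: $481 + 242 i \sqrt{2} \approx 481.0 + 342.24 i$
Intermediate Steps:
$Z = \frac{25}{3}$ ($Z = 2 \left(4 + \frac{1}{6}\right) = 2 \cdot \frac{25}{6} = \frac{25}{3} \approx 8.3333$)
$V{\left(W \right)} = i \sqrt{2}$ ($V{\left(W \right)} = \sqrt{-2} = i \sqrt{2}$)
$242 V{\left(Z \right)} + 481 = 242 i \sqrt{2} + 481 = 481 + 242 i \sqrt{2}$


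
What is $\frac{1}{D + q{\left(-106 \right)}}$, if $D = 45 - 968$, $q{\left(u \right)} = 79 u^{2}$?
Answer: $\frac{1}{886721} \approx 1.1277 \cdot 10^{-6}$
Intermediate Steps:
$D = -923$ ($D = 45 - 968 = -923$)
$\frac{1}{D + q{\left(-106 \right)}} = \frac{1}{-923 + 79 \left(-106\right)^{2}} = \frac{1}{-923 + 79 \cdot 11236} = \frac{1}{-923 + 887644} = \frac{1}{886721}$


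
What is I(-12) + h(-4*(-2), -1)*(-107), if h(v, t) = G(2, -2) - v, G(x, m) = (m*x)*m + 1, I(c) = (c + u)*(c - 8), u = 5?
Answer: 33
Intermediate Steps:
I(c) = (-8 + c)*(5 + c) (I(c) = (c + 5)*(c - 8) = (5 + c)*(-8 + c) = (-8 + c)*(5 + c))
G(x, m) = 1 + x*m² (G(x, m) = x*m² + 1 = 1 + x*m²)
h(v, t) = 9 - v (h(v, t) = (1 + 2*(-2)²) - v = (1 + 2*4) - v = (1 + 8) - v = 9 - v)
I(-12) + h(-4*(-2), -1)*(-107) = (-40 + (-12)² - 3*(-12)) + (9 - (-4)*(-2))*(-107) = (-40 + 144 + 36) + (9 - 1*8)*(-107) = 140 + (9 - 8)*(-107) = 140 + 1*(-107) = 140 - 107 = 33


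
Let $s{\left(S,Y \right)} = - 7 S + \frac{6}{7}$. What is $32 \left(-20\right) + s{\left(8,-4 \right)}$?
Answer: $- \frac{4866}{7} \approx -695.14$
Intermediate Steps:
$s{\left(S,Y \right)} = \frac{6}{7} - 7 S$ ($s{\left(S,Y \right)} = - 7 S + 6 \cdot \frac{1}{7} = - 7 S + \frac{6}{7} = \frac{6}{7} - 7 S$)
$32 \left(-20\right) + s{\left(8,-4 \right)} = 32 \left(-20\right) + \left(\frac{6}{7} - 56\right) = -640 + \left(\frac{6}{7} - 56\right) = -640 - \frac{386}{7} = - \frac{4866}{7}$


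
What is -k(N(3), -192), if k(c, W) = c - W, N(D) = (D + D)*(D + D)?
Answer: -228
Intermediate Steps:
N(D) = 4*D² (N(D) = (2*D)*(2*D) = 4*D²)
-k(N(3), -192) = -(4*3² - 1*(-192)) = -(4*9 + 192) = -(36 + 192) = -1*228 = -228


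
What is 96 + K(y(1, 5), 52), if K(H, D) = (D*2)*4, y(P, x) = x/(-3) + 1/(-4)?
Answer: 512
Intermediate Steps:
y(P, x) = -1/4 - x/3 (y(P, x) = x*(-1/3) + 1*(-1/4) = -x/3 - 1/4 = -1/4 - x/3)
K(H, D) = 8*D (K(H, D) = (2*D)*4 = 8*D)
96 + K(y(1, 5), 52) = 96 + 8*52 = 96 + 416 = 512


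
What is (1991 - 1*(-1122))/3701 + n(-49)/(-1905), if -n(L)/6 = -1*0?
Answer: 3113/3701 ≈ 0.84112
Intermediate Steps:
n(L) = 0 (n(L) = -(-6)*0 = -6*0 = 0)
(1991 - 1*(-1122))/3701 + n(-49)/(-1905) = (1991 - 1*(-1122))/3701 + 0/(-1905) = (1991 + 1122)*(1/3701) + 0*(-1/1905) = 3113*(1/3701) + 0 = 3113/3701 + 0 = 3113/3701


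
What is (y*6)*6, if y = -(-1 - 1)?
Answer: 72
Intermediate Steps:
y = 2 (y = -1*(-2) = 2)
(y*6)*6 = (2*6)*6 = 12*6 = 72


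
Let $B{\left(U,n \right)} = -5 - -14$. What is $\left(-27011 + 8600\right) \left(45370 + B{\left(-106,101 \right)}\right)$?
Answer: $-835472769$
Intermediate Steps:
$B{\left(U,n \right)} = 9$ ($B{\left(U,n \right)} = -5 + 14 = 9$)
$\left(-27011 + 8600\right) \left(45370 + B{\left(-106,101 \right)}\right) = \left(-27011 + 8600\right) \left(45370 + 9\right) = \left(-18411\right) 45379 = -835472769$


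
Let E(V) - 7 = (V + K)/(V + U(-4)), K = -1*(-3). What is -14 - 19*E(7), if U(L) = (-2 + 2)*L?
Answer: -1219/7 ≈ -174.14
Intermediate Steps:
K = 3
U(L) = 0 (U(L) = 0*L = 0)
E(V) = 7 + (3 + V)/V (E(V) = 7 + (V + 3)/(V + 0) = 7 + (3 + V)/V)
-14 - 19*E(7) = -14 - 19*(8 + 3/7) = -14 - 19*59/7 = -14 - 1121/7 = -1219/7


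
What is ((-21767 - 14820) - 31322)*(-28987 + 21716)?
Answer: 493766339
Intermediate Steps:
((-21767 - 14820) - 31322)*(-28987 + 21716) = (-36587 - 31322)*(-7271) = -67909*(-7271) = 493766339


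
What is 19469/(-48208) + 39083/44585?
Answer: 1016087899/2149353680 ≈ 0.47274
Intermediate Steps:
19469/(-48208) + 39083/44585 = 19469*(-1/48208) + 39083*(1/44585) = -19469/48208 + 39083/44585 = 1016087899/2149353680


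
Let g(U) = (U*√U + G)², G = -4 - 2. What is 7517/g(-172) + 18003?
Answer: (74316384*√43 + 91606673719*I)/(4*(1032*√43 + 1272103*I)) ≈ 18003.0 - 7.8678e-6*I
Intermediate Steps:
G = -6
g(U) = (-6 + U^(3/2))² (g(U) = (U*√U - 6)² = (U^(3/2) - 6)² = (-6 + U^(3/2))²)
7517/g(-172) + 18003 = 7517/((-6 + (-172)^(3/2))²) + 18003 = 7517/((-6 - 344*I*√43)²) + 18003 = 7517/(-6 - 344*I*√43)² + 18003 = 18003 + 7517/(-6 - 344*I*√43)²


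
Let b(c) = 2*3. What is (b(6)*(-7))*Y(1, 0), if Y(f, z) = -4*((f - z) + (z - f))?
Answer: 0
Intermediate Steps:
b(c) = 6
Y(f, z) = 0 (Y(f, z) = -4*0 = 0)
(b(6)*(-7))*Y(1, 0) = (6*(-7))*0 = -42*0 = 0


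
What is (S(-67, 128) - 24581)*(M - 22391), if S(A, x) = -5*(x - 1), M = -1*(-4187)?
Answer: 459032064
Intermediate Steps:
M = 4187
S(A, x) = 5 - 5*x (S(A, x) = -5*(-1 + x) = 5 - 5*x)
(S(-67, 128) - 24581)*(M - 22391) = ((5 - 5*128) - 24581)*(4187 - 22391) = ((5 - 640) - 24581)*(-18204) = (-635 - 24581)*(-18204) = -25216*(-18204) = 459032064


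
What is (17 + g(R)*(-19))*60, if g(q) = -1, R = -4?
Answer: 2160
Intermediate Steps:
(17 + g(R)*(-19))*60 = (17 - 1*(-19))*60 = (17 + 19)*60 = 36*60 = 2160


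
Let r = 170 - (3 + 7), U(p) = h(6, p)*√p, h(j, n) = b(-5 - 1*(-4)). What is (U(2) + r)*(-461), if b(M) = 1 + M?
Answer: -73760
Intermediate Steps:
h(j, n) = 0 (h(j, n) = 1 + (-5 - 1*(-4)) = 1 + (-5 + 4) = 1 - 1 = 0)
U(p) = 0 (U(p) = 0*√p = 0)
r = 160 (r = 170 - 10 = 160)
(U(2) + r)*(-461) = (0 + 160)*(-461) = 160*(-461) = -73760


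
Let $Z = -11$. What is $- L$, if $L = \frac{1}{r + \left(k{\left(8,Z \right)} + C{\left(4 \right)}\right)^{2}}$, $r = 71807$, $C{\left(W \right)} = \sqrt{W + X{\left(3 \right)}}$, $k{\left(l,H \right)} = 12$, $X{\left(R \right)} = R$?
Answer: $- \frac{11993}{862991622} + \frac{2 \sqrt{7}}{431495811} \approx -1.3885 \cdot 10^{-5}$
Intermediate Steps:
$C{\left(W \right)} = \sqrt{3 + W}$ ($C{\left(W \right)} = \sqrt{W + 3} = \sqrt{3 + W}$)
$L = \frac{1}{71807 + \left(12 + \sqrt{7}\right)^{2}}$ ($L = \frac{1}{71807 + \left(12 + \sqrt{3 + 4}\right)^{2}} = \frac{1}{71807 + \left(12 + \sqrt{7}\right)^{2}} \approx 1.3885 \cdot 10^{-5}$)
$- L = - (\frac{11993}{862991622} - \frac{2 \sqrt{7}}{431495811}) = - \frac{11993}{862991622} + \frac{2 \sqrt{7}}{431495811}$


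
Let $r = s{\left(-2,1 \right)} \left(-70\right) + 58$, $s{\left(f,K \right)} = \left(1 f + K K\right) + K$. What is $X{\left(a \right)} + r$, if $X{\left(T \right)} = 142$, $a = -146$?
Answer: $200$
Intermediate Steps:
$s{\left(f,K \right)} = K + f + K^{2}$ ($s{\left(f,K \right)} = \left(f + K^{2}\right) + K = K + f + K^{2}$)
$r = 58$ ($r = \left(1 - 2 + 1^{2}\right) \left(-70\right) + 58 = \left(1 - 2 + 1\right) \left(-70\right) + 58 = 0 \left(-70\right) + 58 = 0 + 58 = 58$)
$X{\left(a \right)} + r = 142 + 58 = 200$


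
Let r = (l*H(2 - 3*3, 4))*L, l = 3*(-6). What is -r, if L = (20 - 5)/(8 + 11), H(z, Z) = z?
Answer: -1890/19 ≈ -99.474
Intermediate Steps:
l = -18
L = 15/19 ≈ 0.78947
r = 1890/19 (r = -18*(2 - 3*3)*(15/19) = -18*(2 - 9)*(15/19) = -18*(-7)*(15/19) = 126*(15/19) = 1890/19 ≈ 99.474)
-r = -1*1890/19 = -1890/19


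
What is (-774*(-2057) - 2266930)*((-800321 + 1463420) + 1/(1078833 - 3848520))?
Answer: -1239343982592257744/2769687 ≈ -4.4747e+11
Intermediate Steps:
(-774*(-2057) - 2266930)*((-800321 + 1463420) + 1/(1078833 - 3848520)) = (1592118 - 2266930)*(663099 + 1/(-2769687)) = -674812*(663099 - 1/2769687) = -674812*1836576680012/2769687 = -1239343982592257744/2769687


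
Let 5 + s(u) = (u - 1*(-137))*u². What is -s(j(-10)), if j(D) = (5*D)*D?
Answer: -159249995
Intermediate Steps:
j(D) = 5*D²
s(u) = -5 + u²*(137 + u) (s(u) = -5 + (u - 1*(-137))*u² = -5 + (u + 137)*u² = -5 + (137 + u)*u² = -5 + u²*(137 + u))
-s(j(-10)) = -(-5 + (5*(-10)²)³ + 137*(5*(-10)²)²) = -(-5 + (5*100)³ + 137*(5*100)²) = -(-5 + 500³ + 137*500²) = -(-5 + 125000000 + 137*250000) = -(-5 + 125000000 + 34250000) = -1*159249995 = -159249995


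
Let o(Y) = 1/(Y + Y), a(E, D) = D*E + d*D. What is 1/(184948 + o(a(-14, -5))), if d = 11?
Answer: 30/5548441 ≈ 5.4069e-6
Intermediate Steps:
a(E, D) = 11*D + D*E (a(E, D) = D*E + 11*D = 11*D + D*E)
o(Y) = 1/(2*Y)
1/(184948 + o(a(-14, -5))) = 1/(184948 + 1/(2*((-5*(11 - 14))))) = 1/(184948 + 1/(2*((-5*(-3))))) = 1/(184948 + (½)/15) = 1/(184948 + (½)*(1/15)) = 1/(184948 + 1/30) = 1/(5548441/30) = 30/5548441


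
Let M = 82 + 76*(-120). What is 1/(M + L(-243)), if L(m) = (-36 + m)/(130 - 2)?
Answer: -128/1157143 ≈ -0.00011062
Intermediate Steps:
L(m) = -9/32 + m/128 (L(m) = (-36 + m)/128 = (-36 + m)*(1/128) = -9/32 + m/128)
M = -9038 (M = 82 - 9120 = -9038)
1/(M + L(-243)) = 1/(-9038 + (-9/32 + (1/128)*(-243))) = 1/(-9038 + (-9/32 - 243/128)) = 1/(-9038 - 279/128) = 1/(-1157143/128) = -128/1157143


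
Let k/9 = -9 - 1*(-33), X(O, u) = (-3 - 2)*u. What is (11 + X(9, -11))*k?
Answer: 14256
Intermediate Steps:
X(O, u) = -5*u
k = 216 (k = 9*(-9 - 1*(-33)) = 9*(-9 + 33) = 9*24 = 216)
(11 + X(9, -11))*k = (11 - 5*(-11))*216 = (11 + 55)*216 = 66*216 = 14256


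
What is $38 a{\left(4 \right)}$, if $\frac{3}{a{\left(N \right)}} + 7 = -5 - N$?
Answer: $- \frac{57}{8} \approx -7.125$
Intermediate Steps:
$a{\left(N \right)} = \frac{3}{-12 - N}$ ($a{\left(N \right)} = \frac{3}{-7 - \left(5 + N\right)} = \frac{3}{-12 - N}$)
$38 a{\left(4 \right)} = 38 \left(- \frac{3}{12 + 4}\right) = 38 \left(- \frac{3}{16}\right) = - \frac{57}{8}$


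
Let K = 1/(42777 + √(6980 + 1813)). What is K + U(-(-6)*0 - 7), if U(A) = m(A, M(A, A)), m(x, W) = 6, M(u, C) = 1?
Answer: 1219913377/203318104 - √977/609954312 ≈ 6.0000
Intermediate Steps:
U(A) = 6
K = 1/(42777 + 3*√977) (K = 1/(42777 + √8793) = 1/(42777 + 3*√977) ≈ 2.3326e-5)
K + U(-(-6)*0 - 7) = (4753/203318104 - √977/609954312) + 6 = 1219913377/203318104 - √977/609954312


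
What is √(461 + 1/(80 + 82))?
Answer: √149366/18 ≈ 21.471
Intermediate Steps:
√(461 + 1/(80 + 82)) = √(461 + 1/162) = √(74683/162) = √149366/18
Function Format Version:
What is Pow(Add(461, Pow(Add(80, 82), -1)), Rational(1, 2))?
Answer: Mul(Rational(1, 18), Pow(149366, Rational(1, 2))) ≈ 21.471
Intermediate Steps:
Pow(Add(461, Pow(Add(80, 82), -1)), Rational(1, 2)) = Pow(Add(461, Pow(162, -1)), Rational(1, 2)) = Pow(Add(461, Rational(1, 162)), Rational(1, 2)) = Pow(Rational(74683, 162), Rational(1, 2)) = Mul(Rational(1, 18), Pow(149366, Rational(1, 2)))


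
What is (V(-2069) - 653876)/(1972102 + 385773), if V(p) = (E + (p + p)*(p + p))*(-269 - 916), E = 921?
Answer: -20292552401/2357875 ≈ -8606.3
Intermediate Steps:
V(p) = -1091385 - 4740*p² (V(p) = (921 + (p + p)*(p + p))*(-269 - 916) = (921 + (2*p)*(2*p))*(-1185) = (921 + 4*p²)*(-1185) = -1091385 - 4740*p²)
(V(-2069) - 653876)/(1972102 + 385773) = ((-1091385 - 4740*(-2069)²) - 653876)/(1972102 + 385773) = ((-1091385 - 4740*4280761) - 653876)/2357875 = ((-1091385 - 20290807140) - 653876)*(1/2357875) = (-20291898525 - 653876)*(1/2357875) = -20292552401*1/2357875 = -20292552401/2357875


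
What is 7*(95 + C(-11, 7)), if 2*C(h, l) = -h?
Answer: 1407/2 ≈ 703.50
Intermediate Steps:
C(h, l) = -h/2 (C(h, l) = (-h)/2 = -h/2)
7*(95 + C(-11, 7)) = 7*(95 - ½*(-11)) = 7*(95 + 11/2) = 7*(201/2) = 1407/2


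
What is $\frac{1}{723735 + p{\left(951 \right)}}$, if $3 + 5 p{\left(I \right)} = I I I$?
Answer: $\frac{5}{863704023} \approx 5.789 \cdot 10^{-9}$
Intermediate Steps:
$p{\left(I \right)} = - \frac{3}{5} + \frac{I^{3}}{5}$ ($p{\left(I \right)} = - \frac{3}{5} + \frac{I I I}{5} = - \frac{3}{5} + \frac{I^{2} I}{5} = - \frac{3}{5} + \frac{I^{3}}{5}$)
$\frac{1}{723735 + p{\left(951 \right)}} = \frac{1}{723735 - \left(\frac{3}{5} - \frac{951^{3}}{5}\right)} = \frac{1}{723735 + \left(- \frac{3}{5} + \frac{1}{5} \cdot 860085351\right)} = \frac{1}{723735 + \left(- \frac{3}{5} + \frac{860085351}{5}\right)} = \frac{1}{723735 + \frac{860085348}{5}} = \frac{1}{\frac{863704023}{5}} = \frac{5}{863704023}$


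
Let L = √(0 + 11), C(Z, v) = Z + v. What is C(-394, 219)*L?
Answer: -175*√11 ≈ -580.41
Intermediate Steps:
L = √11 ≈ 3.3166
C(-394, 219)*L = (-394 + 219)*√11 = -175*√11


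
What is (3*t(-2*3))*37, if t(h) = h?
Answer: -666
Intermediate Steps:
(3*t(-2*3))*37 = (3*(-2*3))*37 = (3*(-6))*37 = -18*37 = -666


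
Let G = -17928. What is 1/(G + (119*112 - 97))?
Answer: -1/4697 ≈ -0.00021290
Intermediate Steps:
1/(G + (119*112 - 97)) = 1/(-17928 + (119*112 - 97)) = 1/(-17928 + (13328 - 97)) = 1/(-17928 + 13231) = 1/(-4697) = -1/4697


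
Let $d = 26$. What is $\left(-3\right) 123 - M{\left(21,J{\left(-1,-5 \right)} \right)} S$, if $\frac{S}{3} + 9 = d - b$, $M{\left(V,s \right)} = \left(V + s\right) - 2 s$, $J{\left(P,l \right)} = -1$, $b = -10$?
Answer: $-2151$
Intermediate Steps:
$M{\left(V,s \right)} = V - s$
$S = 81$ ($S = -27 + 3 \left(26 - -10\right) = -27 + 3 \left(26 + 10\right) = -27 + 3 \cdot 36 = -27 + 108 = 81$)
$\left(-3\right) 123 - M{\left(21,J{\left(-1,-5 \right)} \right)} S = \left(-3\right) 123 - \left(21 - -1\right) 81 = -369 - \left(21 + 1\right) 81 = -369 - 22 \cdot 81 = -369 - 1782 = -2151$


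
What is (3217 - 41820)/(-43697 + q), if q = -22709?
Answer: 38603/66406 ≈ 0.58132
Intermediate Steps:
(3217 - 41820)/(-43697 + q) = (3217 - 41820)/(-43697 - 22709) = -38603/(-66406) = -38603*(-1/66406) = 38603/66406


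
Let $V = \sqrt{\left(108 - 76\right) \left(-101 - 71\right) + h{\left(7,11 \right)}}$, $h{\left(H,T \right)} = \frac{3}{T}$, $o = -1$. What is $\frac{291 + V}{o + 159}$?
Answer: $\frac{291}{158} + \frac{i \sqrt{665951}}{1738} \approx 1.8418 + 0.46954 i$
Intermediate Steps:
$V = \frac{i \sqrt{665951}}{11}$ ($V = \sqrt{\left(108 - 76\right) \left(-101 - 71\right) + \frac{3}{11}} = \sqrt{32 \left(-172\right) + 3 \cdot \frac{1}{11}} = \sqrt{-5504 + \frac{3}{11}} = \sqrt{- \frac{60541}{11}} = \frac{i \sqrt{665951}}{11} \approx 74.187 i$)
$\frac{291 + V}{o + 159} = \frac{291 + \frac{i \sqrt{665951}}{11}}{-1 + 159} = \frac{291 + \frac{i \sqrt{665951}}{11}}{158} = \left(291 + \frac{i \sqrt{665951}}{11}\right) \frac{1}{158} = \frac{291}{158} + \frac{i \sqrt{665951}}{1738}$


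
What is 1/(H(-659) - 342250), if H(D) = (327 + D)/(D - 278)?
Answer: -937/320687918 ≈ -2.9218e-6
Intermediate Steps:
H(D) = (327 + D)/(-278 + D)
1/(H(-659) - 342250) = 1/((327 - 659)/(-278 - 659) - 342250) = 1/(-332/(-937) - 342250) = 1/(-1/937*(-332) - 342250) = 1/(332/937 - 342250) = 1/(-320687918/937) = -937/320687918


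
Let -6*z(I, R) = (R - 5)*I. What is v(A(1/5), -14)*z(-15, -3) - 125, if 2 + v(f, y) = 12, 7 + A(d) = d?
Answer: -325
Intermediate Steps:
z(I, R) = -I*(-5 + R)/6 (z(I, R) = -(R - 5)*I/6 = -(-5 + R)*I/6 = -I*(-5 + R)/6)
A(d) = -7 + d
v(f, y) = 10 (v(f, y) = -2 + 12 = 10)
v(A(1/5), -14)*z(-15, -3) - 125 = 10*((1/6)*(-15)*(5 - 1*(-3))) - 125 = 10*((1/6)*(-15)*(5 + 3)) - 125 = 10*((1/6)*(-15)*8) - 125 = 10*(-20) - 125 = -200 - 125 = -325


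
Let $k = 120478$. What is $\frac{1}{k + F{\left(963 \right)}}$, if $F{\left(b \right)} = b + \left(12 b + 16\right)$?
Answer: $\frac{1}{133013} \approx 7.5181 \cdot 10^{-6}$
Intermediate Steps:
$F{\left(b \right)} = 16 + 13 b$ ($F{\left(b \right)} = b + \left(16 + 12 b\right) = 16 + 13 b$)
$\frac{1}{k + F{\left(963 \right)}} = \frac{1}{120478 + \left(16 + 13 \cdot 963\right)} = \frac{1}{120478 + \left(16 + 12519\right)} = \frac{1}{120478 + 12535} = \frac{1}{133013}$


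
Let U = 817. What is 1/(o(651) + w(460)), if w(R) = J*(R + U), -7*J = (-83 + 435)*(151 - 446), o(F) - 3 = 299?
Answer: 7/132605794 ≈ 5.2788e-8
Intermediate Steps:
o(F) = 302 (o(F) = 3 + 299 = 302)
J = 103840/7 (J = -(-83 + 435)*(151 - 446)/7 = -352*(-295)/7 = -⅐*(-103840) = 103840/7 ≈ 14834.)
w(R) = 84837280/7 + 103840*R/7 (w(R) = 103840*(R + 817)/7 = 103840*(817 + R)/7 = 84837280/7 + 103840*R/7)
1/(o(651) + w(460)) = 1/(302 + (84837280/7 + (103840/7)*460)) = 1/(302 + (84837280/7 + 47766400/7)) = 1/(302 + 132603680/7) = 1/(132605794/7) = 7/132605794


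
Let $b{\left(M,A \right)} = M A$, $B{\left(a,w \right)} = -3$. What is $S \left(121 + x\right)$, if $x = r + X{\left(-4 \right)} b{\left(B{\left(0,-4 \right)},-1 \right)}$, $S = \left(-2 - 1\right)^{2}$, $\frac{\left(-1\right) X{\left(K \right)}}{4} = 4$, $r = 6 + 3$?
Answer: $738$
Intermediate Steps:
$r = 9$
$b{\left(M,A \right)} = A M$
$X{\left(K \right)} = -16$ ($X{\left(K \right)} = \left(-4\right) 4 = -16$)
$S = 9$ ($S = \left(-3\right)^{2} = 9$)
$x = -39$ ($x = 9 - 16 \left(\left(-1\right) \left(-3\right)\right) = 9 - 48 = -39$)
$S \left(121 + x\right) = 9 \left(121 - 39\right) = 9 \cdot 82 = 738$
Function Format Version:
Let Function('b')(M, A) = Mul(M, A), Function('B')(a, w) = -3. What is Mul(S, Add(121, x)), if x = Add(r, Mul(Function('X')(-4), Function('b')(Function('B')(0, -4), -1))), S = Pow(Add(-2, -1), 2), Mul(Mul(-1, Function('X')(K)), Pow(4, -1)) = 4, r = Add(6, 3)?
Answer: 738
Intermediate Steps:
r = 9
Function('b')(M, A) = Mul(A, M)
Function('X')(K) = -16 (Function('X')(K) = Mul(-4, 4) = -16)
S = 9 (S = Pow(-3, 2) = 9)
x = -39 (x = Add(9, Mul(-16, Mul(-1, -3))) = Add(9, Mul(-16, 3)) = Add(9, -48) = -39)
Mul(S, Add(121, x)) = Mul(9, Add(121, -39)) = Mul(9, 82) = 738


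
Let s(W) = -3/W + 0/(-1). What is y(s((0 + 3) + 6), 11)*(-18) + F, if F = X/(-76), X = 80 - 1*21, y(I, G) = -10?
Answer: 13621/76 ≈ 179.22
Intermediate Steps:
s(W) = -3/W (s(W) = -3/W + 0*(-1) = -3/W + 0 = -3/W)
X = 59 (X = 80 - 21 = 59)
F = -59/76 (F = 59/(-76) = 59*(-1/76) = -59/76 ≈ -0.77632)
y(s((0 + 3) + 6), 11)*(-18) + F = -10*(-18) - 59/76 = 180 - 59/76 = 13621/76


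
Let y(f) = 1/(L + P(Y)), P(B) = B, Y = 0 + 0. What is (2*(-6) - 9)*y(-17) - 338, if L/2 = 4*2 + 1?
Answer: -2035/6 ≈ -339.17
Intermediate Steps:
Y = 0
L = 18 (L = 2*(4*2 + 1) = 2*(8 + 1) = 2*9 = 18)
y(f) = 1/18 (y(f) = 1/(18 + 0) = 1/18)
(2*(-6) - 9)*y(-17) - 338 = (2*(-6) - 9)*(1/18) - 338 = (-12 - 9)*(1/18) - 338 = -21*1/18 - 338 = -7/6 - 338 = -2035/6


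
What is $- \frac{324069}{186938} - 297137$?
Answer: $- \frac{55546520575}{186938} \approx -2.9714 \cdot 10^{5}$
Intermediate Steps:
$- \frac{324069}{186938} - 297137 = - \frac{55546520575}{186938}$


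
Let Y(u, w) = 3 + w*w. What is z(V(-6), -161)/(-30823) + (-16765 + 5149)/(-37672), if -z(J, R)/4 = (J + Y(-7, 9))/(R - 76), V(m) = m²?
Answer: 3534891244/11466495053 ≈ 0.30828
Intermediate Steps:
Y(u, w) = 3 + w²
z(J, R) = -4*(84 + J)/(-76 + R) (z(J, R) = -4*(J + (3 + 9²))/(R - 76) = -4*(J + (3 + 81))/(-76 + R) = -4*(J + 84)/(-76 + R) = -4*(84 + J)/(-76 + R))
z(V(-6), -161)/(-30823) + (-16765 + 5149)/(-37672) = (4*(-84 - 1*(-6)²)/(-76 - 161))/(-30823) + (-16765 + 5149)/(-37672) = (4*(-84 - 1*36)/(-237))*(-1/30823) - 11616*(-1/37672) = (4*(-1/237)*(-84 - 36))*(-1/30823) + 1452/4709 = (4*(-1/237)*(-120))*(-1/30823) + 1452/4709 = (160/79)*(-1/30823) + 1452/4709 = -160/2435017 + 1452/4709 = 3534891244/11466495053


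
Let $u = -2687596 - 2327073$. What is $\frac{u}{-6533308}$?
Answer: $\frac{5014669}{6533308} \approx 0.76755$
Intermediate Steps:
$u = -5014669$ ($u = -2687596 - 2327073 = -5014669$)
$\frac{u}{-6533308} = - \frac{5014669}{-6533308} = \left(-5014669\right) \left(- \frac{1}{6533308}\right) = \frac{5014669}{6533308}$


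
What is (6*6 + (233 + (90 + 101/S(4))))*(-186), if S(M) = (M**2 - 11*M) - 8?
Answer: -397513/6 ≈ -66252.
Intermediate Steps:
S(M) = -8 + M**2 - 11*M
(6*6 + (233 + (90 + 101/S(4))))*(-186) = (6*6 + (233 + (90 + 101/(-8 + 4**2 - 11*4))))*(-186) = (36 + (233 + (90 + 101/(-8 + 16 - 44))))*(-186) = (36 + (233 + (90 + 101/(-36))))*(-186) = (36 + (233 + (90 + 101*(-1/36))))*(-186) = (36 + (233 + (90 - 101/36)))*(-186) = (36 + (233 + 3139/36))*(-186) = (36 + 11527/36)*(-186) = (12823/36)*(-186) = -397513/6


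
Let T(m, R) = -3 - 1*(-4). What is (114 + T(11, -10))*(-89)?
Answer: -10235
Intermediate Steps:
T(m, R) = 1 (T(m, R) = -3 + 4 = 1)
(114 + T(11, -10))*(-89) = (114 + 1)*(-89) = 115*(-89) = -10235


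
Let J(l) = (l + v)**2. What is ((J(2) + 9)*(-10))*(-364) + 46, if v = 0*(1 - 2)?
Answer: 47366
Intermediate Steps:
v = 0 (v = 0*(-1) = 0)
J(l) = l**2 (J(l) = (l + 0)**2 = l**2)
((J(2) + 9)*(-10))*(-364) + 46 = ((2**2 + 9)*(-10))*(-364) + 46 = ((4 + 9)*(-10))*(-364) + 46 = (13*(-10))*(-364) + 46 = -130*(-364) + 46 = 47320 + 46 = 47366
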